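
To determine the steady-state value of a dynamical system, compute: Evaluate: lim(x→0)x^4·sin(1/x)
Squeeze theorem: -|x^4| ≤ x^4·sin(1/x) ≤ |x^4|
Since x^4 → 0 as x → 0, by squeeze theorem the limit is 0

Answer: 0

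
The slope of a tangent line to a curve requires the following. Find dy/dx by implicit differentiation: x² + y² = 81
Differentiate both sides: 2x+2y·(dy/dx)=0
Solve: dy/dx=-2x/(2y)=-x/y

Answer: dy/dx=-x/y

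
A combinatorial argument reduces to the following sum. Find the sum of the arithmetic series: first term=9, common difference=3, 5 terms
Last term: a_n = 9+(5-1)·3 = 21
Sum = n(a_1+a_n)/2 = 5(9+21)/2 = 75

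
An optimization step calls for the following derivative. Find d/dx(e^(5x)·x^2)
Product rule: (fg)' = f'g + fg'
f = e^(5x), f' = 5·e^(5x)
g = x^2, g' = 2x

Answer: 5·e^(5x)·x^2 + 2·e^(5x)·x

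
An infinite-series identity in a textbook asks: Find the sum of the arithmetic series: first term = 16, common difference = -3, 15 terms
Last term: a_n = 16 + (15 - 1)·-3 = -26
Sum = n(a_1 + a_n)/2 = 15(16 + (-26))/2 = -75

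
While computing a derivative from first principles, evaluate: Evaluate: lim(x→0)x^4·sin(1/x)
Squeeze theorem: -|x^4| ≤ x^4·sin(1/x) ≤ |x^4|
Since x^4 → 0 as x → 0, by squeeze theorem the limit is 0

Answer: 0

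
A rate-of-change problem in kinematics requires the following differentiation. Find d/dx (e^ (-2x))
Chain rule: d/dx[e^u] = e^u · u' where u = -2x
u' = -2

Answer: -2·e^(-2x)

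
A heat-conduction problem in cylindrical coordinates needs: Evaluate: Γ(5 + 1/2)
Γ(n + 1/2)=(2n)!√π/(4^n·n!)
=3628800√π/(1024·120)=(945/32)·√π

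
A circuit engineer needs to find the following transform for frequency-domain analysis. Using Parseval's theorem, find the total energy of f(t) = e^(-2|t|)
Parseval's theorem: E=integral |f(t)|^2 dt=(1/2pi) integral |F(omega)|^2 domega
E=integral_{-inf}^{inf} e^(-4|t|) dt=2 * integral_0^inf e^(-4t) dt=2/(2 * 2)=1/2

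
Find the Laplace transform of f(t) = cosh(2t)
L{cosh(at)}=s/(s²-a²)
L{cosh(2t)}=s/(s²-4)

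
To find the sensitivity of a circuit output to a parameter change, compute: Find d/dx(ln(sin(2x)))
Chain rule: d/dx[ln(u)]=u'/u where u=sin(2x)
u'=2cos(2x)

Answer: (2cos(2x))/(sin(2x))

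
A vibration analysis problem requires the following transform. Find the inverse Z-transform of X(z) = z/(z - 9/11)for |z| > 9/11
Standard pair: z/(z-a) <-> a^n * u[n] for causal signals
With a=9/11: x[n]=(9/11)^n * u[n]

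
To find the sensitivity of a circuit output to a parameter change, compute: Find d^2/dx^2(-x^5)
Apply power rule 2 times:
d^1: -5x^4
d^2: -20x^3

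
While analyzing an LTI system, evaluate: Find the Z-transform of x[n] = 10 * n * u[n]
Z{n*u[n]} = z/(z-1)^2
By linearity: Z{10*n*u[n]} = 10z/(z-1)^2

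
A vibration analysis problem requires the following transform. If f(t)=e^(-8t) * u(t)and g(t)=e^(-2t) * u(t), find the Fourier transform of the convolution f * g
By the convolution theorem: F{f * g}=F(omega) * G(omega)
F(omega)=1/(8+j * omega), G(omega)=1/(2+j * omega)
F{f * g}=1/((8+j * omega)(2+j * omega))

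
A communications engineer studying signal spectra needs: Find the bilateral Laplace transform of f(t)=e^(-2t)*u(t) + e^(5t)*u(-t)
For e^(-2t) * u(t): L=1/(s+2), Re(s) > -2
For e^(5t) * u(-t): L=-1/(s-5), Re(s) < 5
Combined: F(s)=1/(s+2)-1/(s-5), -2 < Re(s) < 5

Answer: 1/(s+2)-1/(s-5), ROC: -2 < Re(s) < 5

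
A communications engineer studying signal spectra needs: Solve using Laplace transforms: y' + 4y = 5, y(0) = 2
Take L of both sides: sY(s) - 2 + 4Y(s) = 5/s
Y(s)(s + 4) = 5/s + 2
Y(s) = 5/(s(s + 4)) + 2/(s + 4)
Partial fractions: 5/(s(s + 4)) = (5/4)/s - (5/4)/(s + 4)
So Y(s) = (5/4)/s + (3/4)/(s + 4)
Inverse transform (L^(-1){1/s} = 1, L^(-1){1/(s + 4)} = e^(-4t)):

Answer: y(t) = 5/4 + (3/4)·e^(-4t)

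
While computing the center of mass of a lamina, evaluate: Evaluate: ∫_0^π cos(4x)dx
Antiderivative: sin(4x)/4
Evaluate at bounds: [sin(4·π)/4] - [sin(4·0)/4]
=((0) - (0))/4=0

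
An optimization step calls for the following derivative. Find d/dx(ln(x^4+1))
Chain rule: d/dx[ln(u)] = u'/u where u = x^4 + 1
u' = 4x^3

Answer: (4x^3)/(x^4 + 1)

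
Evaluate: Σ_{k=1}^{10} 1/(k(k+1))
Partial fractions: 1/(k(k+1)) = 1/k - 1/(k+1)
Telescoping sum: 1(1-1/11) = 1·10/11

Answer: 10/11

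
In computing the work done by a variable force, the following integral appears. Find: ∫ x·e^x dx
Integration by parts: u = x, dv = e^x dx
du = dx, v = e^x
= x·e^x - ∫ e^x dx
= x·e^x - e^x + C

Answer: e^x(x - 1) + C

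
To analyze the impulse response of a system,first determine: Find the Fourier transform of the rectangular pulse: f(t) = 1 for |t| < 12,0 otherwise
F(omega) = integral from -12 to 12 of e^(-j * omega * t) dt
= 2 * sin(12 * omega)/omega = 24 * sinc(12 * omega/pi)

Answer: 2 * sin(12 * omega)/omega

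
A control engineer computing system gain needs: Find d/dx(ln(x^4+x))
Chain rule: d/dx[ln(u)] = u'/u where u = x^4 + x
u' = 4x^3 + 1

Answer: (4x^3 + 1)/(x^4 + x)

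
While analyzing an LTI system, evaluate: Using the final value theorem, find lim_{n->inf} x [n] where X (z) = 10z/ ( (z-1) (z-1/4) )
Final value theorem: lim x[n]=lim_{z->1} (z-1)*X(z)
(z-1)*X(z)=10z/(z-1/4)
As z->1: 10/(1-1/4)=10/(3/4)=40/3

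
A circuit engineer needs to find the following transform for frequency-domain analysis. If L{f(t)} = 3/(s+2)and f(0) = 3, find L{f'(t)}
L{f'(t)} = s·F(s) - f(0) = 3s/(s + 2) - 3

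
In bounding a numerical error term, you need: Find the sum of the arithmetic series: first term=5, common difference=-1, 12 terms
Last term: a_n=5 + (12 - 1)·-1=-6
Sum=n(a_1 + a_n)/2=12(5 + (-6))/2=-6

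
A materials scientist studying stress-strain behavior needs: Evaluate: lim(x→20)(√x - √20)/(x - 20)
Multiply by conjugate (√x+√20)/(√x+√20):
= (x - 20)/((x - 20)(√x+√20)) = 1/(√x+√20)
As x → 20: 1/(2√20)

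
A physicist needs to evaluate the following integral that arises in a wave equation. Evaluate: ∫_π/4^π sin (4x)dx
Antiderivative: -cos(4x)/4
Evaluate at bounds: [-cos(4·π)/4] - [-cos(4·π/4)/4]
= (-(1) + (-1))/4 = -1/2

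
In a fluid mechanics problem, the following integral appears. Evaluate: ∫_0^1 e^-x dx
Antiderivative: -e^-x
Evaluate: -(e^-1 - 1)

Answer: (e^-1 - 1)/(-1)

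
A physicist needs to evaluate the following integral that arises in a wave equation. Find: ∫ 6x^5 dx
Using power rule: ∫ 6x^5 dx=6/6 x^6+C=x^6+C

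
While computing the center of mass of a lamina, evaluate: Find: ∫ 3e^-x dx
Since d/dx[e^-x] = - e^-x, we get -3e^-x+C

Answer: -3e^-x+C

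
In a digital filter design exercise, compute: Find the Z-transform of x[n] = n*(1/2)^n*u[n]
Using the property Z{n * a^n * u[n]} = az/(z-a)^2
With a = 1/2: X(z) = (1/2)z/(z - 1/2)^2, |z| > 1/2

Answer: (1/2)z/(z - 1/2)^2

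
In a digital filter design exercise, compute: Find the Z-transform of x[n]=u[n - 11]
Using the time-shift property: Z{u[n-11]} = z^(-11) * z/(z-1)
= z^(-10)/(z-1)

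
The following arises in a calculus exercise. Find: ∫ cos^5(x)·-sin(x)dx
Let u = cos(x), du = -sin(x) dx
∫ u^5 du = u^6/6+C

Answer: cos^6(x)/6+C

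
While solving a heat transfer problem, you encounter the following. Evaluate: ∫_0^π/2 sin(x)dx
Antiderivative: -cos(x)
Evaluate at bounds: [-cos(1·π/2)/1] - [-cos(1·0)/1]
=(-(0)+(1))/1=1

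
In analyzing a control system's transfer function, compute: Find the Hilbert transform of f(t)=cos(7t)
The Hilbert transform shifts each frequency component by -pi/2.
H{cos(wt)}=sin(wt)
With w=7: H{cos(7t)}=sin(7t)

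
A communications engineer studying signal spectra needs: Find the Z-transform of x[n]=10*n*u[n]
Z{n*u[n]}=z/(z-1)^2
By linearity: Z{10*n*u[n]}=10z/(z-1)^2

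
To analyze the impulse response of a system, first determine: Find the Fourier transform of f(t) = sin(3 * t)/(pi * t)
sin(W*t)/(pi*t)=(W/pi)*sinc(W*t/pi) is the impulse response of the ideal low-pass filter with cutoff W (here W=3).
Its Fourier transform is a rectangular function:
F(omega)=1 for |omega| < 3, 0 otherwise

Answer: rect(omega/6) [i.e., 1 for |omega| < 3, 0 otherwise]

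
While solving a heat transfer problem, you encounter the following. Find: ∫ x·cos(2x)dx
By parts: u = x, dv = cos(2x) dx
du = dx, v = sin(2x)/2
= x·sin(2x)/2+cos(2x)/2²+C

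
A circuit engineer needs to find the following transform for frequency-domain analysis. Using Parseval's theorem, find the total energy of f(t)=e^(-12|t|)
Parseval's theorem: E=integral |f(t)|^2 dt=(1/2pi) integral |F(omega)|^2 domega
E=integral_{-inf}^{inf} e^(-24|t|) dt=2 * integral_0^inf e^(-24t) dt=2/(2 * 12)=1/12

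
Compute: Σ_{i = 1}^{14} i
Using formula: Σ i^1=n(n+1)/2=14·15/2=105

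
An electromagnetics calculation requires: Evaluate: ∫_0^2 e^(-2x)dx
Antiderivative: (1/(-2))e^(-2x)
Evaluate: (1/(-2))(e^-4-1)

Answer: (e^-4-1)/(-2)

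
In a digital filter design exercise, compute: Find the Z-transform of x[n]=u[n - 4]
Using the time-shift property: Z{u[n-4]} = z^(-4)*z/(z-1)
= z^(-3)/(z-1)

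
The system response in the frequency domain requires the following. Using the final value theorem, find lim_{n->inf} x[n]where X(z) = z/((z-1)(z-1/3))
Final value theorem: lim x[n]=lim_{z->1} (z-1)*X(z)
(z-1)*X(z)=z/(z-1/3)
As z->1: 1/(1-1/3)=1/(2/3)=3/2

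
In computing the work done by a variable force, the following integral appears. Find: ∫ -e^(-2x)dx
Since d/dx[e^(-2x)] = -2e^(-2x), we get 1/2 e^(-2x)+C

Answer: (1/2)e^(-2x)+C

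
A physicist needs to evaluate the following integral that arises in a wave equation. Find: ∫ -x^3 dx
Using power rule: ∫ -x^3 dx = -1/4 x^4 + C = (-1/4)x^4 + C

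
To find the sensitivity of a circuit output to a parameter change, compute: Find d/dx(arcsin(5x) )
d/dx[arcsin(u)] = u'/√(1-u²), u = 5x, u' = 5

Answer: 5/√(1 - 25x²)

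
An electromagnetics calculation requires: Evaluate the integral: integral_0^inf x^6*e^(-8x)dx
This is a Gamma integral. Substitute u=8x (du=8 dx):
integral_0^inf x^6*e^(-8x) dx=(1/8^7) integral_0^inf u^6*e^(-u) du
=Gamma(7)/8^7=6!/8^7=720/2097152

Answer: 45/131072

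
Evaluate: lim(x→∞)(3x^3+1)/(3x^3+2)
Divide numerator and denominator by x^3:
lim (3 + 1/x^3)/(3 + 2/x^3) = 1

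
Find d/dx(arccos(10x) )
d/dx[arccos(u)]=-u'/√(1-u²), u=10x, u'=10

Answer: -10/√(1-100x²)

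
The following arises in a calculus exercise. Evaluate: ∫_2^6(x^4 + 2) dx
Step 1: Find antiderivative F(x) = (1/5)x^5+2x
Step 2: F(6) - F(2) = 7836/5 - (52/5) = 7784/5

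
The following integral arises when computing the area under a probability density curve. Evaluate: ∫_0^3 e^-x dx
Antiderivative: -e^-x
Evaluate: -(e^-3 - 1)

Answer: (e^-3 - 1)/(-1)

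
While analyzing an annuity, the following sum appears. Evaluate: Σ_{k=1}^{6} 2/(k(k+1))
Partial fractions: 2/(k(k + 1)) = 2/k - 2/(k + 1)
Telescoping sum: 2(1 - 1/7) = 2·6/7

Answer: 12/7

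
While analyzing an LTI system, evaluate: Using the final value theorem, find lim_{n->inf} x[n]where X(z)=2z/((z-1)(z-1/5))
Final value theorem: lim x[n] = lim_{z->1} (z-1)*X(z)
(z-1)*X(z) = 2z/(z-1/5)
As z->1: 2/(1 - 1/5) = 2/(4/5) = 5/2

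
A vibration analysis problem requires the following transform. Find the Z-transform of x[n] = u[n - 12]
Using the time-shift property: Z{u[n-12]}=z^(-12) * z/(z-1)
=z^(-11)/(z-1)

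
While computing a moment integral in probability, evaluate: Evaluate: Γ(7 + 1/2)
Γ(n + 1/2) = (2n)!√π/(4^n·n!)
= 87178291200√π/(16384·5040) = (135135/128)·√π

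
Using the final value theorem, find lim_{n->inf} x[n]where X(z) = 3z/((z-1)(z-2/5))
Final value theorem: lim x[n] = lim_{z->1} (z-1) * X(z)
(z-1) * X(z) = 3z/(z-2/5)
As z->1: 3/(1-2/5) = 3/(3/5) = 5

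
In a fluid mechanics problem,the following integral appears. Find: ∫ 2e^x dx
Since d/dx[e^x] = +e^x, we get 2e^x+C

Answer: 2e^x+C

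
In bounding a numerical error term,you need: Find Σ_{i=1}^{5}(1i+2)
=1·Σ i+2·5=1·15+10=25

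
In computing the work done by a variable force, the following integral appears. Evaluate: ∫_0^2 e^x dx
Antiderivative: e^x
Evaluate: (e^2-1)

Answer: e^2-1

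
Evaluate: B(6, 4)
B(x,y)=Γ(x)Γ(y)/Γ(x + y)=(x-1)!(y-1)!/(x + y-1)!
B(6,4)=5!·3!/9!=1/504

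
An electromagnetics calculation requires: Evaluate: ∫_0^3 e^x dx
Antiderivative: e^x
Evaluate: (e^3 - 1)

Answer: e^3 - 1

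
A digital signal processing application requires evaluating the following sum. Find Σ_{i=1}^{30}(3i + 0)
= 3·Σ i + 0·30 = 3·465 + 0 = 1395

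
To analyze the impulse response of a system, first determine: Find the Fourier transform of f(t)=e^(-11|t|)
Using the standard pair: F{e^(-a|t|)} = 2a/(a^2 + omega^2)
With a = 11: F(omega) = 22/(121 + omega^2)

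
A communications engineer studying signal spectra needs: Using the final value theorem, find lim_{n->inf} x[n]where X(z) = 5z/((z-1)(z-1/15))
Final value theorem: lim x[n]=lim_{z->1} (z-1) * X(z)
(z-1) * X(z)=5z/(z-1/15)
As z->1: 5/(1 - 1/15)=5/(14/15)=75/14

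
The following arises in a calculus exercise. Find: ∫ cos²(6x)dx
Using identity cos²(u) = (1+cos(2u))/2:
∫ (1+cos(12x))/2 dx = x/2+sin(12x)/24+C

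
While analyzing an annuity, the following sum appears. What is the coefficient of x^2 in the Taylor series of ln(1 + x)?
ln(1+x)=Σ (-1)^(n+1) x^n/n
Coefficient of x^2=(-1)^3/2=-1/2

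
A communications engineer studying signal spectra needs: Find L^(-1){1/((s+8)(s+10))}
Partial fractions: 1/((s+8)(s+10)) = A/(s+8)+B/(s+10)
Cover-up: A = 1/(s+10)|_{s = -8} = 1/2; B = 1/(s+8)|_{s = -10} = -1/2
L^(-1) = (1/2)e^(-8t) - (1/2)e^(-10t)

Answer: (1/2)(e^(-8t) - e^(-10t))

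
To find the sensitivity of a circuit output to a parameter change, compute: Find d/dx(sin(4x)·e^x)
Product rule: (fg)' = f'g+fg'
f = sin(4x), f' = 4·cos(4x)
g = e^x, g' = e^x

Answer: 4·cos(4x)·e^x+sin(4x)·e^x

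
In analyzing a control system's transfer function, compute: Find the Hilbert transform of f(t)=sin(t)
The Hilbert transform shifts each frequency component by -pi/2.
H{sin(wt)}=-cos(wt)
With w=1: H{sin(t)}=-cos(t)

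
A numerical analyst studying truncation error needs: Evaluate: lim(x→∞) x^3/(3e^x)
Apply L'Hôpital 3 times (∞/∞ each time):
Eventually get 3!/(3e^x) → 0

Answer: 0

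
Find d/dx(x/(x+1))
Quotient rule: (f/g)' = (f'g - fg')/g²
f = x, f' = 1
g = x + 1, g' = 1

Answer: (1·(x + 1) - x)/(x + 1)²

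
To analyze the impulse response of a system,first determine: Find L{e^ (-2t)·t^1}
First shifting: L{e^(at)f(t)}=F(s-a)
L{t^1}=1/s^2
Shift s → s+2: 1/(s+2)^2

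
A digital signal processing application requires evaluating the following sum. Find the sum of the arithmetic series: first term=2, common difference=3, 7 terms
Last term: a_n=2 + (7 - 1)·3=20
Sum=n(a_1 + a_n)/2=7(2 + 20)/2=77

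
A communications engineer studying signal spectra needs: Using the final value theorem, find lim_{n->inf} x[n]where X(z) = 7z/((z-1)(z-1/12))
Final value theorem: lim x[n] = lim_{z->1} (z-1) * X(z)
(z-1) * X(z) = 7z/(z-1/12)
As z->1: 7/(1-1/12) = 7/(11/12) = 84/11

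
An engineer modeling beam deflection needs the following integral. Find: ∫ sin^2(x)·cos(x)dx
Let u=sin(x), du=cos(x) dx
∫ u^2 du=u^3/3 + C

Answer: sin^3(x)/3 + C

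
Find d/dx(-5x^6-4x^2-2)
Power rule: d/dx(ax^n) = n·a·x^(n-1)
Term by term: -30·x^5-8·x

Answer: -30x^5-8x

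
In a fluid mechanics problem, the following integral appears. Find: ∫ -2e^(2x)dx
Since d/dx[e^(2x)] = 2e^(2x), we get -1 e^(2x) + C

Answer: -e^(2x) + C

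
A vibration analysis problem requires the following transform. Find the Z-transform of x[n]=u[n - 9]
Using the time-shift property: Z{u[n-9]} = z^(-9)*z/(z-1)
= z^(-8)/(z-1)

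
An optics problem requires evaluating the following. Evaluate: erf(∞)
erf(∞)=1 (the error function converges to 1)

Answer: 1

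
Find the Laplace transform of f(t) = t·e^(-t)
L{t·e^(at)} = 1/(s-a)²
L{t·e^(-t)} = 1/(s + 1)²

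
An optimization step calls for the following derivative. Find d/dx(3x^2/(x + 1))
Quotient rule: (f/g)' = (f'g - fg')/g²
f = 3x^2, f' = 6x
g = x + 1, g' = 1

Answer: (6x·(x + 1) - 3x^2)/(x + 1)²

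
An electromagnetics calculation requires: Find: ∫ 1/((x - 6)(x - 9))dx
Partial fractions: 1/((x-6)(x-9))=A/(x-6)+B/(x-9)
A=-1/3, B=1/3
∫ [-1/3· 1/(x-6)+1/3· 1/(x-9)] dx
=(1/3)[ln|x-9| - ln|x-6|]+C

Answer: (1/3)·ln|(x-9)/(x-6)|+C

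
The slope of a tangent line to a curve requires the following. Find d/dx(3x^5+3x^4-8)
Power rule: d/dx(ax^n)=n·a·x^(n-1)
Term by term: 15·x^4+12·x^3

Answer: 15x^4+12x^3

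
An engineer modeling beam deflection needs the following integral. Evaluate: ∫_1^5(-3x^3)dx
Step 1: Find antiderivative F(x) = (-3/4)x^4
Step 2: F(5) - F(1) = -1875/4 - (-3/4) = -468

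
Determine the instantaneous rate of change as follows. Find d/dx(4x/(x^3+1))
Quotient rule: (f/g)'=(f'g - fg')/g²
f=4x, f'=4
g=x^3 + 1, g'=3x^2

Answer: (4·(x^3 + 1) - 12x^3)/(x^3 + 1)²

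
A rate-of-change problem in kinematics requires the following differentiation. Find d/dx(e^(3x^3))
Chain rule: d/dx[e^u]=e^u · u' where u=3x^3
u'=9x^2

Answer: 9x^2·e^(3x^3)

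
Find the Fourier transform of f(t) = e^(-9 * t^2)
The Fourier transform of a Gaussian e^(-a*t^2) is sqrt(pi/a)*e^(-omega^2/(4a)).
With a=9: F(omega)=sqrt(pi)/3*e^(-omega^2/36)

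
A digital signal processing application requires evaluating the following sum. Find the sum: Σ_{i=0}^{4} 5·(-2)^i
Geometric series: S=a(1 - r^n)/(1 - r)
a=5, r=-2, n=5
S=5(1+32)/3=55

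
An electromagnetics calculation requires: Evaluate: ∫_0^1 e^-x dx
Antiderivative: -e^-x
Evaluate: -(e^-1 - 1)

Answer: (e^-1 - 1)/(-1)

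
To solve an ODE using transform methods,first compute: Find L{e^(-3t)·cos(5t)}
First shifting: L{e^(at)f(t)}=F(s-a)
L{cos(5t)}=s/(s²+25)
Shift: (s+3)/((s+3)²+25)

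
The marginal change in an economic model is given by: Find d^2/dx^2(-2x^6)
Apply power rule 2 times:
d^1: -12x^5
d^2: -60x^4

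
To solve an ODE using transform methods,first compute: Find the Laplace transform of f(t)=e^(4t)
L{e^(at)}=1/(s-a)
L{e^(4t)}=1/(s-4)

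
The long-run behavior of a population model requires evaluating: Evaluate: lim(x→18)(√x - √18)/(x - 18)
Multiply by conjugate (√x+√18)/(√x+√18):
=(x - 18)/((x - 18)(√x+√18))=1/(√x+√18)
As x → 18: 1/(2√18)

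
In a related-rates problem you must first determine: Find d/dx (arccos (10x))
d/dx[arccos(u)] = -u'/√(1-u²), u = 10x, u' = 10

Answer: -10/√(1 - 100x²)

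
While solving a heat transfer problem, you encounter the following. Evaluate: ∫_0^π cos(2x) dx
Antiderivative: sin(2x)/2
Evaluate at bounds: [sin(2·π)/2] - [sin(2·0)/2]
= ((0) - (0))/2 = 0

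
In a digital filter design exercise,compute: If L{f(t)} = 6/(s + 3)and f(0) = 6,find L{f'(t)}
L{f'(t)}=s·F(s) - f(0)=6s/(s + 3) - 6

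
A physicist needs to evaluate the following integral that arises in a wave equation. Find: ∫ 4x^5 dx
Using power rule: ∫ 4x^5 dx=4/6 x^6+C=(2/3)x^6+C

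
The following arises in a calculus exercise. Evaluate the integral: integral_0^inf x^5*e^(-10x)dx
This is a Gamma integral. Substitute u=10x (du=10 dx):
integral_0^inf x^5*e^(-10x) dx=(1/10^6) integral_0^inf u^5*e^(-u) du
=Gamma(6)/10^6=5!/10^6=120/1000000

Answer: 3/25000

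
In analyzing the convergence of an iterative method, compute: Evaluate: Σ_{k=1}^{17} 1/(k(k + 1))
Partial fractions: 1/(k(k+1)) = 1/k - 1/(k+1)
Telescoping sum: 1(1-1/18) = 1·17/18

Answer: 17/18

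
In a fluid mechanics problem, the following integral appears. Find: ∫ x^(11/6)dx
Power rule: ∫ x^(11/6) dx=x^(17/6)/(17/6)+C

Answer: (6/17)·x^(17/6)+C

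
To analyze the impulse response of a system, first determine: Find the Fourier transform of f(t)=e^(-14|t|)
Using the standard pair: F{e^(-a|t|)} = 2a/(a^2 + omega^2)
With a = 14: F(omega) = 28/(196 + omega^2)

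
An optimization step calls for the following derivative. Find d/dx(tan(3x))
Chain rule: d/dx[tan(u)]=sec²(u)·u' where u=3x
u'=3

Answer: 3·sec²(3x)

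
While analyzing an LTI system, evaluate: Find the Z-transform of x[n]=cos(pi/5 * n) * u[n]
Z{cos(w0*n)*u[n]} = z(z - cos(w0))/(z^2-2z*cos(w0)+1)
With w0 = pi/5: X(z) = z(z - cos(pi/5))/(z^2-2z*cos(pi/5)+1)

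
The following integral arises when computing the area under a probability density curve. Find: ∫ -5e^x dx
Since d/dx[e^x]=+e^x, we get -5e^x+C

Answer: -5e^x+C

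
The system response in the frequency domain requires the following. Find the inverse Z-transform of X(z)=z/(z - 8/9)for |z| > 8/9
Standard pair: z/(z-a) <-> a^n*u[n] for causal signals
With a=8/9: x[n]=(8/9)^n*u[n]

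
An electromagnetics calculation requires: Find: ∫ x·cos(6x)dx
By parts: u=x, dv=cos(6x) dx
du=dx, v=sin(6x)/6
=x·sin(6x)/6+cos(6x)/6²+C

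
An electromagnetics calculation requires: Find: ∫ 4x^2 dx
Using power rule: ∫ 4x^2 dx=4/3 x^3 + C=(4/3)x^3 + C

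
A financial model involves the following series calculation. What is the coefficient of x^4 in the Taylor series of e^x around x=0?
Taylor series of e^x = Σ x^n/n!
Coefficient of x^4 = 1/4! = 1/24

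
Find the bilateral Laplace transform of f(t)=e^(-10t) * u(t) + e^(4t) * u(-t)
For e^(-10t) * u(t): L = 1/(s + 10), Re(s) > -10
For e^(4t) * u(-t): L = -1/(s-4), Re(s) < 4
Combined: F(s) = 1/(s + 10) - 1/(s-4), -10 < Re(s) < 4

Answer: 1/(s + 10) - 1/(s-4), ROC: -10 < Re(s) < 4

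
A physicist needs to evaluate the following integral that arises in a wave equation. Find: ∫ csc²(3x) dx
Since d/dx[-cot(3x)]=3csc²(3x), integral=-cot(3x)/3+C

Answer: (-1/3)cot(3x)+C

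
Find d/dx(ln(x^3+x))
Chain rule: d/dx[ln(u)]=u'/u where u=x^3 + x
u'=3x^2 + 1

Answer: (3x^2 + 1)/(x^3 + x)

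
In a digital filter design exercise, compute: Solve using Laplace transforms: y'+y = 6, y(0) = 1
Take L of both sides: sY(s)-1+Y(s) = 6/s
Y(s)(s+1) = 6/s+1
Y(s) = 6/(s(s+1))+1/(s+1)
Partial fractions: 6/(s(s+1)) = 6/s - 6/(s+1)
So Y(s) = 6/s - 5/(s+1)
Inverse transform (L^(-1){1/s} = 1, L^(-1){1/(s+1)} = e^(-t)):

Answer: y(t) = 6-5·e^(-t)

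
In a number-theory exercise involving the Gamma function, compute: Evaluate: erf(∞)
erf(∞) = 1 (the error function converges to 1)

Answer: 1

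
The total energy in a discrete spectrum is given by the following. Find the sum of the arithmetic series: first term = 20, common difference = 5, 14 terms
Last term: a_n = 20 + (14 - 1)·5 = 85
Sum = n(a_1 + a_n)/2 = 14(20 + 85)/2 = 735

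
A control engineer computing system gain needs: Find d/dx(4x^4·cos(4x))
Product rule: (fg)' = f'g+fg'
f = 4x^4, f' = 16x^3
g = cos(4x), g' = -4·sin(4x)

Answer: 16x^3·cos(4x)-16x^4·sin(4x)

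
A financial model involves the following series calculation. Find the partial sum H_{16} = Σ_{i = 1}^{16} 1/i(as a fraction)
H_16=1 + 1/2 + 1/3 + ... + 1/16
=2436559/720720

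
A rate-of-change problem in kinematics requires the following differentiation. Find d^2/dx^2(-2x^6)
Apply power rule 2 times:
d^1: -12x^5
d^2: -60x^4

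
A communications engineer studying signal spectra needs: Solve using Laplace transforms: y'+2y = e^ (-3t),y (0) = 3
Take L: sY - 3 + 2Y = 1/(s + 3)
Y(s + 2) = 1/(s + 3) + 3
Y = 1/((s + 3)(s + 2)) + 3/(s + 2)
Partial fractions: 1/((s + 3)(s + 2)) = -1/(s + 3) + 1/(s + 2)
So Y = -1/(s + 3) + 4/(s + 2)
Inverse Laplace transform (L^(-1){1/(s + 3)} = e^(-3t), L^(-1){1/(s + 2)} = e^(-2t)):

Answer: y(t) = -1·e^(-3t) + 4·e^(-2t)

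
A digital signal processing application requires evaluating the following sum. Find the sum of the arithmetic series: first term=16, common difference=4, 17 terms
Last term: a_n=16 + (17 - 1)·4=80
Sum=n(a_1 + a_n)/2=17(16 + 80)/2=816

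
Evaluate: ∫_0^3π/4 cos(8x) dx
Antiderivative: sin(8x)/8
Evaluate at bounds: [sin(8·3π/4)/8] - [sin(8·0)/8]
=((0) - (0))/8=0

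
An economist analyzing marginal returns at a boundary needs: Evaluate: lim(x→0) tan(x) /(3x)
tan(u) ≈ u for small u:
tan(x)/(3x) ≈ x/(3x) = 1/3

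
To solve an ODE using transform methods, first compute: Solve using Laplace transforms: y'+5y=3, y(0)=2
Take L of both sides: sY(s)-2+5Y(s) = 3/s
Y(s)(s+5) = 3/s+2
Y(s) = 3/(s(s+5))+2/(s+5)
Partial fractions: 3/(s(s+5)) = (3/5)/s - (3/5)/(s+5)
So Y(s) = (3/5)/s+(7/5)/(s+5)
Inverse transform (L^(-1){1/s} = 1, L^(-1){1/(s+5)} = e^(-5t)):

Answer: y(t) = 3/5+(7/5)·e^(-5t)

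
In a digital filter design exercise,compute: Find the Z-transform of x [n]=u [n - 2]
Using the time-shift property: Z{u[n-2]} = z^(-2) * z/(z-1)
= z^(-1)/(z-1)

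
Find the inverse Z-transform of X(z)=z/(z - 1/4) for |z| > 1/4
Standard pair: z/(z-a) <-> a^n*u[n] for causal signals
With a=1/4: x[n]=(1/4)^n*u[n]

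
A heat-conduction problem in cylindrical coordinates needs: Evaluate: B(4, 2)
B(x,y) = Γ(x)Γ(y)/Γ(x + y) = (x-1)!(y-1)!/(x + y-1)!
B(4,2) = 3!·1!/5! = 1/20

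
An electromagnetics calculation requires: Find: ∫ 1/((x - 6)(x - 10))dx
Partial fractions: 1/((x-6)(x-10)) = A/(x-6) + B/(x-10)
A = -1/4, B = 1/4
∫ [-1/4· 1/(x-6) + 1/4· 1/(x-10)] dx
= (1/4)[ln|x-10| - ln|x-6|] + C

Answer: (1/4)·ln|(x-10)/(x-6)| + C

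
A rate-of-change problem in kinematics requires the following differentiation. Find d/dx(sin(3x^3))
Chain rule: d/dx[sin(u)] = cos(u)·u' where u = 3x^3
u' = 9x^2

Answer: 9x^2·cos(3x^3)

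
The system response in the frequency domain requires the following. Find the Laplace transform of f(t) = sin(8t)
L{sin(wt)} = w/(s² + w²)
L{sin(8t)} = 8/(s² + 64)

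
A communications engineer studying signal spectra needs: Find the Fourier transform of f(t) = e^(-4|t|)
Using the standard pair: F{e^(-a|t|)} = 2a/(a^2 + omega^2)
With a = 4: F(omega) = 8/(16 + omega^2)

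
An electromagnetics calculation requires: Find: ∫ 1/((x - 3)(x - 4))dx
Partial fractions: 1/((x-3)(x-4)) = A/(x-3) + B/(x-4)
A = -1, B = 1
∫ [-1· 1/(x-3) + 1· 1/(x-4)] dx
= (1)[ln|x-4| - ln|x-3|] + C

Answer: ln|(x-4)/(x-3)| + C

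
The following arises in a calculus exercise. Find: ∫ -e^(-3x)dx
Since d/dx[e^(-3x)]=-3e^(-3x), we get 1/3 e^(-3x)+C

Answer: (1/3)e^(-3x)+C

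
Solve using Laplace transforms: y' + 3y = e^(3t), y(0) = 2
Take L: sY - 2+3Y=1/(s-3)
Y(s+3)=1/(s-3)+2
Y=1/((s-3)(s+3))+2/(s+3)
Partial fractions: 1/((s-3)(s+3))=(1/6)/(s-3) - (1/6)/(s+3)
So Y=(1/6)/(s-3)+(11/6)/(s+3)
Inverse Laplace transform (L^(-1){1/(s-3)}=e^(3t), L^(-1){1/(s+3)}=e^(-3t)):

Answer: y(t)=(1/6)·e^(3t)+(11/6)·e^(-3t)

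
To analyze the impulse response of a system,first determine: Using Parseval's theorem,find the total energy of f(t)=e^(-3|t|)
Parseval's theorem: E = integral |f(t)|^2 dt = (1/2pi) integral |F(omega)|^2 domega
E = integral_{-inf}^{inf} e^(-6|t|) dt = 2*integral_0^inf e^(-6t) dt = 2/(2*3) = 1/3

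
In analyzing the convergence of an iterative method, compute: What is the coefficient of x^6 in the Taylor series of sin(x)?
sin(x) has only odd powers. Coefficient of x^6 = 0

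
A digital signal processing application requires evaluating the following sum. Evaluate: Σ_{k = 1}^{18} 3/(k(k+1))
Partial fractions: 3/(k(k+1)) = 3/k - 3/(k+1)
Telescoping sum: 3(1-1/19) = 3·18/19

Answer: 54/19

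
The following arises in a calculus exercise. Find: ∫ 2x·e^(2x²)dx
Let u=2x², du=4x dx
∫ (1/2)e^u du=e^u/2 + C

Answer: e^(2x²)/2 + C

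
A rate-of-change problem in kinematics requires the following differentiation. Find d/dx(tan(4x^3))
Chain rule: d/dx[tan(u)] = sec²(u)·u' where u = 4x^3
u' = 12x^2

Answer: 12x^2·sec²(4x^3)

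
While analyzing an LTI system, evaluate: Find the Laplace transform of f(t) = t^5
L{t^n} = n!/s^(n + 1)
L{t^5} = 5!/s^6 = 120/s^6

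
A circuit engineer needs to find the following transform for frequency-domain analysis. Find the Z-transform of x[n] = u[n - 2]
Using the time-shift property: Z{u[n-2]}=z^(-2) * z/(z-1)
=z^(-1)/(z-1)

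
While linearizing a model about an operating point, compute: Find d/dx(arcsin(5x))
d/dx[arcsin(u)] = u'/√(1-u²), u = 5x, u' = 5

Answer: 5/√(1 - 25x²)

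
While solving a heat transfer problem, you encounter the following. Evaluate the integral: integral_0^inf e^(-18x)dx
integral_0^inf e^(-18x) dx = [-1/18*e^(-18x)]_0^inf
= 0 - (-1/18) = 1/18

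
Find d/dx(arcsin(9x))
d/dx[arcsin(u)] = u'/√(1-u²), u = 9x, u' = 9

Answer: 9/√(1 - 81x²)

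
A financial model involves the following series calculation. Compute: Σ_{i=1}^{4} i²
Using formula: Σ i^2 = n(n + 1)(2n + 1)/6 = 4·5·9/6 = 30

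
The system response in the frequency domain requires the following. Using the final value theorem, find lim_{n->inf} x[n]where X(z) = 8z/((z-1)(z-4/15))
Final value theorem: lim x[n] = lim_{z->1} (z-1) * X(z)
(z-1) * X(z) = 8z/(z-4/15)
As z->1: 8/(1-4/15) = 8/(11/15) = 120/11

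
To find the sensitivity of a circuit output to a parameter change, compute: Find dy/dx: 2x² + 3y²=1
Differentiate: 4x+6y·(dy/dx) = 0
dy/dx = -4x/(6y) = -(2/3)·(x/y)

Answer: dy/dx = -(2/3)·(x/y)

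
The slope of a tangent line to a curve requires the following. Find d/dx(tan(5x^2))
Chain rule: d/dx[tan(u)] = sec²(u)·u' where u = 5x^2
u' = 10x

Answer: 10x·sec²(5x^2)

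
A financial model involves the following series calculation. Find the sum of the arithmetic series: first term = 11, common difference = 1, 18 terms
Last term: a_n = 11 + (18 - 1)·1 = 28
Sum = n(a_1 + a_n)/2 = 18(11 + 28)/2 = 351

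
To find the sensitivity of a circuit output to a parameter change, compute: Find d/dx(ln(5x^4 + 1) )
Chain rule: d/dx[ln(u)]=u'/u where u=5x^4+1
u'=20x^3

Answer: (20x^3)/(5x^4+1)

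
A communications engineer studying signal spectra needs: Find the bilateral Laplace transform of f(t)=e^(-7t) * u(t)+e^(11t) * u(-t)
For e^(-7t) * u(t): L=1/(s+7), Re(s) > -7
For e^(11t) * u(-t): L=-1/(s-11), Re(s) < 11
Combined: F(s)=1/(s+7)-1/(s-11), -7 < Re(s) < 11

Answer: 1/(s+7)-1/(s-11), ROC: -7 < Re(s) < 11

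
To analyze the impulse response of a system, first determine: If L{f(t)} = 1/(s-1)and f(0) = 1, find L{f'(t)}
L{f'(t)} = s·F(s) - f(0) = s/(s-1) - 1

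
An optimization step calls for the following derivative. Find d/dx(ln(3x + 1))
Chain rule: d/dx[ln(u)] = u'/u where u = 3x+1
u' = 3

Answer: (3)/(3x+1)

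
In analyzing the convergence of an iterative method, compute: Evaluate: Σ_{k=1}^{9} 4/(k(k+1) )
Partial fractions: 4/(k(k+1)) = 4/k - 4/(k+1)
Telescoping sum: 4(1-1/10) = 4·9/10

Answer: 18/5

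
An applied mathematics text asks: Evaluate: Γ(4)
Γ(n) = (n-1)! for positive integers
Γ(4) = 3! = 6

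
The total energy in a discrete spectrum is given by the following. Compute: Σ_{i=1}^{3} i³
Using formula: Σ i^3=[n(n+1)/2]²=[3·4/2]²=36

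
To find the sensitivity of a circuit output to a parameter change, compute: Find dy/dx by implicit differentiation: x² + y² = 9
Differentiate both sides: 2x+2y·(dy/dx)=0
Solve: dy/dx=-2x/(2y)=-x/y

Answer: dy/dx=-x/y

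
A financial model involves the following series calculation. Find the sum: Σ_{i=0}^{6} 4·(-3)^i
Geometric series: S = a(1 - r^n)/(1 - r)
a = 4, r = -3, n = 7
S = 4(1+2187)/4 = 2188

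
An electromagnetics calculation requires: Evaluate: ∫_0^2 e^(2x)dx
Antiderivative: (1/2)e^(2x)
Evaluate: (1/2)(e^4 - 1)

Answer: (e^4 - 1)/2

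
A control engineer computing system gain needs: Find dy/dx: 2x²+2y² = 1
Differentiate: 4x + 4y·(dy/dx) = 0
dy/dx = -4x/(4y) = -1·(x/y)

Answer: dy/dx = -1·(x/y)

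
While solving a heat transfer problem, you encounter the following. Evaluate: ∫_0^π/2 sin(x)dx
Antiderivative: -cos(x)
Evaluate at bounds: [-cos(1·π/2)/1] - [-cos(1·0)/1]
=(-(0) + (1))/1=1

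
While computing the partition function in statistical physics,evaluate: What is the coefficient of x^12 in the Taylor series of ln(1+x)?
ln(1 + x) = Σ (-1)^(n + 1) x^n/n
Coefficient of x^12 = (-1)^13/12 = -1/12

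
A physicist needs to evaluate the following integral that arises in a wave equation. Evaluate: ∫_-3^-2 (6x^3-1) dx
Step 1: Find antiderivative F(x) = (3/2)x^4 - x
Step 2: F(-2) - F(-3) = 26 - (249/2) = -197/2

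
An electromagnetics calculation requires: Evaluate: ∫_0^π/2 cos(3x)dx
Antiderivative: sin(3x)/3
Evaluate at bounds: [sin(3·π/2)/3] - [sin(3·0)/3]
= ((-1) - (0))/3 = -1/3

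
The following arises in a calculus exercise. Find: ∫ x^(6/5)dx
Power rule: ∫ x^(6/5) dx=x^(11/5)/(11/5)+C

Answer: (5/11)·x^(11/5)+C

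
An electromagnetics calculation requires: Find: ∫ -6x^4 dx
Using power rule: ∫ -6x^4 dx=-6/5 x^5 + C=(-6/5)x^5 + C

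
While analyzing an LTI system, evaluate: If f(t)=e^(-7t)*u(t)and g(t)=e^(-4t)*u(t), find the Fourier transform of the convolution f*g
By the convolution theorem: F{f * g}=F(omega) * G(omega)
F(omega)=1/(7+j * omega), G(omega)=1/(4+j * omega)
F{f * g}=1/((7+j * omega)(4+j * omega))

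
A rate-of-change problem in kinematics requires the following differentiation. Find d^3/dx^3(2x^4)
Apply power rule 3 times:
d^1: 8x^3
d^2: 24x^2
d^3: 48x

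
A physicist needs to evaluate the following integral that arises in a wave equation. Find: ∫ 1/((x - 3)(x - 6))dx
Partial fractions: 1/((x-3)(x-6))=A/(x-3)+B/(x-6)
A=-1/3, B=1/3
∫ [-1/3· 1/(x-3)+1/3· 1/(x-6)] dx
=(1/3)[ln|x-6| - ln|x-3|]+C

Answer: (1/3)·ln|(x-6)/(x-3)|+C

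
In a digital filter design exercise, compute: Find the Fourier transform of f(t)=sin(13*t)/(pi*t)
sin(W * t)/(pi * t) = (W/pi) * sinc(W * t/pi) is the impulse response of the ideal low-pass filter with cutoff W (here W = 13).
Its Fourier transform is a rectangular function:
F(omega) = 1 for |omega| < 13, 0 otherwise

Answer: rect(omega/26) [i.e., 1 for |omega| < 13, 0 otherwise]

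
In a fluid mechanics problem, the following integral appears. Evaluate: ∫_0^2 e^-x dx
Antiderivative: -e^-x
Evaluate: -(e^-2 - 1)

Answer: (e^-2 - 1)/(-1)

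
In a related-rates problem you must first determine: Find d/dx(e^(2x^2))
Chain rule: d/dx[e^u]=e^u · u' where u=2x^2
u'=4x

Answer: 4x·e^(2x^2)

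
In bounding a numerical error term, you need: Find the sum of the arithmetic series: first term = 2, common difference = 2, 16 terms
Last term: a_n = 2 + (16 - 1)·2 = 32
Sum = n(a_1 + a_n)/2 = 16(2 + 32)/2 = 272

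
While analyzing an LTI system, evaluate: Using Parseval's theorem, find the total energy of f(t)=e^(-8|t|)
Parseval's theorem: E = integral |f(t)|^2 dt = (1/2pi) integral |F(omega)|^2 domega
E = integral_{-inf}^{inf} e^(-16|t|) dt = 2*integral_0^inf e^(-16t) dt = 2/(2*8) = 1/8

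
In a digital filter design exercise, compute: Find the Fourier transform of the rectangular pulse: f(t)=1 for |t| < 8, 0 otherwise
F(omega)=integral from -8 to 8 of e^(-j * omega * t) dt
=2 * sin(8 * omega)/omega=16 * sinc(8 * omega/pi)

Answer: 2 * sin(8 * omega)/omega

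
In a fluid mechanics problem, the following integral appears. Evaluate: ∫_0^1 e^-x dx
Antiderivative: -e^-x
Evaluate: -(e^-1-1)

Answer: (e^-1-1)/(-1)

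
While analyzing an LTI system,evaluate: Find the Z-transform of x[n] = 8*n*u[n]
Z{n * u[n]} = z/(z-1)^2
By linearity: Z{8 * n * u[n]} = 8z/(z-1)^2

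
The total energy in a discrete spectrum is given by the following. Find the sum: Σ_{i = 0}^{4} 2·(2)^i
Geometric series: S = a(1 - r^n)/(1 - r)
a = 2, r = 2, n = 5
S = 2(1 - 32)/-1 = 62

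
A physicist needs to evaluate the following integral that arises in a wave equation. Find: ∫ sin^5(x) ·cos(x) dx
Let u = sin(x), du = cos(x) dx
∫ u^5 du = u^6/6 + C

Answer: sin^6(x)/6 + C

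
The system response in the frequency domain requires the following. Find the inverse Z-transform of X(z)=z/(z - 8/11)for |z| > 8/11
Standard pair: z/(z-a) <-> a^n*u[n] for causal signals
With a = 8/11: x[n] = (8/11)^n*u[n]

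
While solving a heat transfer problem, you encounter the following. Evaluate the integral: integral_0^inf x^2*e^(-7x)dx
This is a Gamma integral. Substitute u=7x (du=7 dx):
integral_0^inf x^2*e^(-7x) dx=(1/7^3) integral_0^inf u^2*e^(-u) du
=Gamma(3)/7^3=2!/7^3=2/343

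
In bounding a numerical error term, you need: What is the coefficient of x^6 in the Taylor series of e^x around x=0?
Taylor series of e^x = Σ x^n/n!
Coefficient of x^6 = 1/6! = 1/720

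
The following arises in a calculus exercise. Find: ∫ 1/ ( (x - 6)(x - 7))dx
Partial fractions: 1/((x-6)(x-7)) = A/(x-6)+B/(x-7)
A = -1, B = 1
∫ [-1· 1/(x-6)+1· 1/(x-7)] dx
= (1)[ln|x-7| - ln|x-6|]+C

Answer: ln|(x-7)/(x-6)|+C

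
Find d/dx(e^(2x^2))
Chain rule: d/dx[e^u] = e^u · u' where u = 2x^2
u' = 4x

Answer: 4x·e^(2x^2)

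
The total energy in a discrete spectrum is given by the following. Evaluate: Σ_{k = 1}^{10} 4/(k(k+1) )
Partial fractions: 4/(k(k + 1))=4/k - 4/(k + 1)
Telescoping sum: 4(1 - 1/11)=4·10/11

Answer: 40/11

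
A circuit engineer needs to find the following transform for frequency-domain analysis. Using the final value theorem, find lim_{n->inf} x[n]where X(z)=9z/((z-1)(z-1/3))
Final value theorem: lim x[n]=lim_{z->1} (z-1)*X(z)
(z-1)*X(z)=9z/(z-1/3)
As z->1: 9/(1-1/3)=9/(2/3)=27/2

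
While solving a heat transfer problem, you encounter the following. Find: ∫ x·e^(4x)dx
Integration by parts: u=x, dv=e^(4x) dx
du=dx, v=e^(4x)/4
=x·e^(4x)/4 - ∫ e^(4x)/4 dx
=x·e^(4x)/4 - e^(4x)/16 + C

Answer: e^(4x)(x/4 - 1/16) + C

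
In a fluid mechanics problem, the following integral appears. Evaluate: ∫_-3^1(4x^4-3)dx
Step 1: Find antiderivative F(x)=(4/5)x^5 - 3x
Step 2: F(1) - F(-3)=-11/5 - (-927/5)=916/5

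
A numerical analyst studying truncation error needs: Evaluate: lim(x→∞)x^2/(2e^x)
Apply L'Hôpital 2 times (∞/∞ each time):
Eventually get 2!/(2e^x) → 0

Answer: 0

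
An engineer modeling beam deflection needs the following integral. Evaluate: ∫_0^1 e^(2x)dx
Antiderivative: (1/2)e^(2x)
Evaluate: (1/2)(e^2-1)

Answer: (e^2-1)/2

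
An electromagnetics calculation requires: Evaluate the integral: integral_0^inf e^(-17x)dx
integral_0^inf e^(-17x) dx=[-1/17*e^(-17x)]_0^inf
=0 - (-1/17)=1/17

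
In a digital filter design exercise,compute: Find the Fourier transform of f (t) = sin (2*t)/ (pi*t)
sin(W * t)/(pi * t) = (W/pi) * sinc(W * t/pi) is the impulse response of the ideal low-pass filter with cutoff W (here W = 2).
Its Fourier transform is a rectangular function:
F(omega) = 1 for |omega| < 2, 0 otherwise

Answer: rect(omega/4) [i.e., 1 for |omega| < 2, 0 otherwise]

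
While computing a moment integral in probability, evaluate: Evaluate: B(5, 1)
B(x,y) = Γ(x)Γ(y)/Γ(x + y) = (x-1)!(y-1)!/(x + y-1)!
B(5,1) = 4!·0!/5! = 1/5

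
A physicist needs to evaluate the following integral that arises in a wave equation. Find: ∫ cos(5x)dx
Using substitution u=5x: ∫ cos(u) du/5=sin(u)/5 + C

Answer: (1/5)sin(5x) + C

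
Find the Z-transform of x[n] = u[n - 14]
Using the time-shift property: Z{u[n-14]} = z^(-14)*z/(z-1)
= z^(-13)/(z-1)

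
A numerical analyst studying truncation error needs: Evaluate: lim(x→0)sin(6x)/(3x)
L'Hôpital (0/0): lim 6cos(6x)/3=6/3

Answer: 2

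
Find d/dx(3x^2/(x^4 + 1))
Quotient rule: (f/g)' = (f'g - fg')/g²
f = 3x^2, f' = 6x
g = x^4 + 1, g' = 4x^3

Answer: (6x·(x^4 + 1) - 12x^5)/(x^4 + 1)²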